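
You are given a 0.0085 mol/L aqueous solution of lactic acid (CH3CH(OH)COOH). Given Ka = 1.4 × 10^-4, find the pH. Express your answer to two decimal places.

CH3CH(OH)COOH ⇌ CH3CH(OH)COO- + H+
From the ICE table, Ka = [H+]²/(0.0085 − [H+]) = 1.4 × 10^-4.
Here C₀/Ka ≈ 60.7, so the small-[H+] approximation fails. Use the quadratic:
[H+] = (−Ka + √(Ka² + 4·Ka·C₀))/2 = 1.02 × 10^-3 M
pH = −log(1.02 × 10^-3) = 2.99

pH = 2.99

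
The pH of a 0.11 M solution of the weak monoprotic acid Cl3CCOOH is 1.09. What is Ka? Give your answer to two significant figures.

Ka = 2.3 × 10^-1

[H+] = 10^(-1.09) = 8.13 × 10^-2 M
At equilibrium [HA] = 0.11 − 8.13 × 10^-2 = 2.87 × 10^-2 M
Ka = [H+][A-]/[HA] = (8.13 × 10^-2)² / 2.87 × 10^-2 = 2.3 × 10^-1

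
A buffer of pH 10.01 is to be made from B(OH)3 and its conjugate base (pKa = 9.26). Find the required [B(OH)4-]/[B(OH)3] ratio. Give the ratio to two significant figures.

ratio = 5.6

pH = pKa + log(r) ⇒ log(r) = 10.01 − 9.26 = +0.75
r = [B(OH)4-]/[B(OH)3] = 10^(+0.75) = 5.62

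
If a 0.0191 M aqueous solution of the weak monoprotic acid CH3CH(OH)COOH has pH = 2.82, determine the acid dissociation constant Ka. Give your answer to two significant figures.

[H+] = 10^(-2.82) = 1.51 × 10^-3 M
At equilibrium [HA] = 0.0191 − 1.51 × 10^-3 = 1.76 × 10^-2 M
Ka = [H+][A-]/[HA] = (1.51 × 10^-3)² / 1.76 × 10^-2 = 1.3 × 10^-4

Ka = 1.3 × 10^-4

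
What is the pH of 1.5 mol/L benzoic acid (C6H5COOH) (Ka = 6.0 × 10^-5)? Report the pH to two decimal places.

pH = 2.02

C6H5COOH ⇌ C6H5COO- + H+
From the ICE table, Ka = [H+]²/(1.5 − [H+]) = 6.0 × 10^-5.
Neglecting [H+] in the denominator: [H+] = √(6.0 × 10^-5 × 1.5) = 9.49 × 10^-3 M
Check: 0.63% ionized — well under 5%, approximation valid.
pH = −log(9.49 × 10^-3) = 2.02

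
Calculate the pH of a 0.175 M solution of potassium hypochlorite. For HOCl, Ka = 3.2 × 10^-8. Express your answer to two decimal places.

OCl- is the conjugate base of the weak acid HOCl.
Kb = Kw/Ka = 1.0×10^-14 / 3.2 × 10^-8 = 3.12 × 10^-7
Kb = x²/(0.175 − x) = 3.12 × 10^-7
Neglecting x in the denominator: x = √(3.12 × 10^-7 × 0.175) = 2.34 × 10^-4 M
Check: 0.13% ionized — well under 5%, approximation valid.
pOH = 3.63, so pH = 14.00 − pOH = 10.37

pH = 10.37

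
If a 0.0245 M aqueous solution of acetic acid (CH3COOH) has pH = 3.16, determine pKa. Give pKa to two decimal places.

[H+] = 10^(-3.16) = 6.92 × 10^-4 M
At equilibrium [HA] = 0.0245 − 6.92 × 10^-4 = 2.38 × 10^-2 M
Ka = [H+][A-]/[HA] = (6.92 × 10^-4)² / 2.38 × 10^-2 = 2.01 × 10^-5
pKa = -log(2.01 × 10^-5) = 4.70

pKa = 4.70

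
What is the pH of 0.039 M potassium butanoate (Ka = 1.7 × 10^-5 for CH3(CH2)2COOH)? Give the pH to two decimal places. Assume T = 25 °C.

CH3(CH2)2COO- is the conjugate base of the weak acid CH3(CH2)2COOH.
Kb = Kw/Ka = 1.0×10^-14 / 1.7 × 10^-5 = 5.88 × 10^-10
Kb = [OH-]²/(0.039 − [OH-]) = 5.88 × 10^-10
Since Kb ≪ C₀, [OH-] ≈ √(Kb·C₀) = 4.79 × 10^-6 M.
pOH = −log(4.79 × 10^-6) = 5.32; pH = 14.00 − 5.32 = 8.68

pH = 8.68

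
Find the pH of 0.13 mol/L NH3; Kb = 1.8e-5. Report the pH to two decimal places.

NH3 + H2O ⇌ NH4+ + OH-
From the ICE table, Kb = x²/(0.13 − x) = 1.8 × 10^-5.
Since Kb ≪ C₀, x ≈ √(Kb·C₀) = 1.53 × 10^-3 M.
Check: 1.2% ionized — well under 5%, approximation valid.
pOH = 2.82, so pH = 14.00 − pOH = 11.18

pH = 11.18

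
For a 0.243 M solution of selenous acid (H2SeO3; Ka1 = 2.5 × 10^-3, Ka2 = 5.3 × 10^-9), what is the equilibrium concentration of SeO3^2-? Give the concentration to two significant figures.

First ionization gives [H+] ≈ [HSeO3-] = 2.34 × 10^-2 M.
Second step: Ka2 = [H+][SeO3^2-]/[HSeO3-] ≈ [SeO3^2-] (since [H+] ≈ [HSeO3-]).
So [SeO3^2-] ≈ Ka2.

5.3 × 10^-9 M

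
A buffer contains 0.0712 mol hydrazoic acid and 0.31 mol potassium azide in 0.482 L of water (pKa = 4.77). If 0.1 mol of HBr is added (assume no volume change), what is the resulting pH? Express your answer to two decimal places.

pH = 4.86

After neutralization: n(HN3) = 0.171 mol, n(N3-) = 0.21 mol.
pH = pKa + log([A⁻]/[HA]) = 4.77 + log(0.21/0.171) = 4.77 +0.089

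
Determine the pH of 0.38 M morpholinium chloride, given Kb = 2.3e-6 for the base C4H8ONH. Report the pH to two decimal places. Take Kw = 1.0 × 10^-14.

pH = 4.39

C4H8ONH2+ is the conjugate acid of the weak base C4H8ONH.
Ka = Kw/Kb = 1.0×10^-14 / 2.3 × 10^-6 = 4.35 × 10^-9
Ka = x²/(0.38 − x) = 4.35 × 10^-9
Since Ka ≪ C₀, x ≈ √(Ka·C₀) = 4.07 × 10^-5 M.
pH = −log[H+] = −log(4.07 × 10^-5) = 4.39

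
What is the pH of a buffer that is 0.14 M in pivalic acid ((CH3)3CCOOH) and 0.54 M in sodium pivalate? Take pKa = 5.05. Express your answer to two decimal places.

pH = 5.64

Using pH = pKa + log([base]/[acid]) with [base]/[acid] = 0.54/0.14:
pH = 5.05 + (+0.586) = 5.64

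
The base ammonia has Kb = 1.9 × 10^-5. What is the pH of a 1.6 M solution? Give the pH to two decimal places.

NH3 + H2O ⇌ NH4+ + OH-
Kb = [OH-]²/(1.6 − [OH-]) = 1.9 × 10^-5
Assume [OH-] ≪ 1.6: [OH-] ≈ √(1.9 × 10^-5 × 1.6) = 5.51 × 10^-3 M
pOH = 2.26, so pH = 14.00 − pOH = 11.74

pH = 11.74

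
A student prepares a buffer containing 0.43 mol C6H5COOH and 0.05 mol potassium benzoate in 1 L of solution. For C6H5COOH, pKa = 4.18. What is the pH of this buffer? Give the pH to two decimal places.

pH = 3.25

Using pH = pKa + log([base]/[acid]) with [base]/[acid] = 0.05/0.43:
pH = 4.18 + (-0.934) = 3.25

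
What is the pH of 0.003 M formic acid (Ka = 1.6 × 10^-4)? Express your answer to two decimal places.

pH = 3.21

HCOOH ⇌ HCOO- + H+
From the ICE table, Ka = x²/(0.003 − x) = 1.6 × 10^-4.
The 5% rule fails; solving x² + Ka·x − Ka·C₀ = 0 exactly:
x = (−Ka + √(Ka² + 4·Ka·C₀))/2 = 6.17 × 10^-4 M
pH = −log(6.17 × 10^-4) = 3.21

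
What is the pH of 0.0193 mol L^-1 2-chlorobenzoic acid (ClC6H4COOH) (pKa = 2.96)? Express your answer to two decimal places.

ClC6H4COOH ⇌ ClC6H4COO- + H+
Ka = 10^(−2.96) = 1.10 × 10^-3
From the ICE table, Ka = [H+]²/(0.0193 − [H+]) = 1.10 × 10^-3.
Here C₀/Ka ≈ 17.5, so the small-[H+] approximation fails. Use the quadratic:
[H+] = (−Ka + √(Ka² + 4·Ka·C₀))/2 = 4.09 × 10^-3 M
pH = −log[H+] = −log(4.09 × 10^-3) = 2.39

pH = 2.39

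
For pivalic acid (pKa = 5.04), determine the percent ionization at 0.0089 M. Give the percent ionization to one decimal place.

(CH3)3CCOOH ⇌ (CH3)3CCOO- + H+; let x = [H+] at equilibrium.
Ka = 10^(−5.04) = 9.12 × 10^-6
x ≈ √(Ka·C₀) = √(9.12 × 10^-6 × 0.0089) = 2.85 × 10^-4 M
% ionization = x/C₀ × 100% = 2.85 × 10^-4/0.0089 × 100% = 3.2%

3.2%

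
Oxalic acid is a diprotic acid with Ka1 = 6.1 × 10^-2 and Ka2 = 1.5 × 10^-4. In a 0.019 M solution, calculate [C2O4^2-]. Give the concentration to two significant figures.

First ionization gives [H+] ≈ [HC2O4-] = 1.52 × 10^-2 M.
Second step: Ka2 = [H+][C2O4^2-]/[HC2O4-] ≈ [C2O4^2-] (since [H+] ≈ [HC2O4-]).
So [C2O4^2-] ≈ Ka2.

1.5 × 10^-4 M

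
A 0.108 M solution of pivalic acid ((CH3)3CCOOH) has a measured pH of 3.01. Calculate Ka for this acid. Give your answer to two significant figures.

Ka = 8.9 × 10^-6

[H+] = 10^(-3.01) = 9.77 × 10^-4 M
At equilibrium [HA] = 0.108 − 9.77 × 10^-4 = 1.07 × 10^-1 M
Ka = [H+][A-]/[HA] = (9.77 × 10^-4)² / 1.07 × 10^-1 = 8.9 × 10^-6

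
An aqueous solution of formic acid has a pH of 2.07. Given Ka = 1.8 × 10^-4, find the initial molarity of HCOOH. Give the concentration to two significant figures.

[H+] = 10^(-2.07) = 8.51 × 10^-3 M = x
Ka = x²/(C₀ − x) ⇒ C₀ = x + x²/Ka
C₀ = 8.51 × 10^-3 + (8.51 × 10^-3)²/(1.8 × 10^-4) = 4.11 × 10^-1 M

C₀ = 4.1 × 10^-1 M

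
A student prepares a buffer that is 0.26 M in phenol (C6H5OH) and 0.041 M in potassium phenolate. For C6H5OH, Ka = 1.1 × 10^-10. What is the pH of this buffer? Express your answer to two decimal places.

pKa = −log(1.1 × 10^-10) = 9.959
Henderson–Hasselbalch: pH = pKa + log([C6H5O-]/[C6H5OH]) = 9.959 + log(0.041/0.26)
pH = 9.959 + (-0.802) = 9.16

pH = 9.16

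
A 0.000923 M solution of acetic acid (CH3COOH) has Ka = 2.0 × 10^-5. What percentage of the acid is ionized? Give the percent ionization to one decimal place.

CH3COOH ⇌ CH3COO- + H+; let x = [H+] at equilibrium.
Ka = x²/(C₀ − x); solving the quadratic gives x = 1.26 × 10^-4 M.
% ionization = x/C₀ × 100% = 1.26 × 10^-4/0.000923 × 100% = 13.7%

13.7%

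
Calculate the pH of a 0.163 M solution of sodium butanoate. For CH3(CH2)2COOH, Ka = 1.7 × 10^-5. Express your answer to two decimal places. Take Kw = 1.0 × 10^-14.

pH = 8.99

CH3(CH2)2COO- is the conjugate base of the weak acid CH3(CH2)2COOH.
Kb = Kw/Ka = 1.0×10^-14 / 1.7 × 10^-5 = 5.88 × 10^-10
From the ICE table, Kb = [OH-]²/(0.163 − [OH-]) = 5.88 × 10^-10.
Assume [OH-] ≪ 0.163: [OH-] ≈ √(5.88 × 10^-10 × 0.163) = 9.79 × 10^-6 M
pOH = 5.01, so pH = 14.00 − pOH = 8.99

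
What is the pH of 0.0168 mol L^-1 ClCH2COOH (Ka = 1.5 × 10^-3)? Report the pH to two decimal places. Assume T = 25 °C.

ClCH2COOH ⇌ ClCH2COO- + H+
Let x = [H+] at equilibrium. Ka = x²/(0.0168 − x).
x is not negligible relative to C₀; solve x² + 0.0015·x − 2.52e-05 = 0.
x = (−Ka + √(Ka² + 4·Ka·C₀))/2 = 4.33 × 10^-3 M
pH = −log[H+] = −log(4.33 × 10^-3) = 2.36

pH = 2.36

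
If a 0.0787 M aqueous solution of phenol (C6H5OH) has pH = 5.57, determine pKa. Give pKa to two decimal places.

[H+] = 10^(-5.57) = 2.69 × 10^-6 M
At equilibrium [HA] = 0.0787 − 2.69 × 10^-6 = 7.87 × 10^-2 M
Ka = [H+][A-]/[HA] = (2.69 × 10^-6)² / 7.87 × 10^-2 = 9.19 × 10^-11
pKa = -log(9.19 × 10^-11) = 10.04

pKa = 10.04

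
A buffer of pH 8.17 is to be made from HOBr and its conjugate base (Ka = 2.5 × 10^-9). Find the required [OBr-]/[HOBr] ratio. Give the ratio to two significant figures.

ratio = 0.37

pKa = -log(2.5 × 10^-9) = 8.602
pH = pKa + log(r) ⇒ log(r) = 8.17 − 8.602 = -0.432
r = [OBr-]/[HOBr] = 10^(-0.432) = 0.37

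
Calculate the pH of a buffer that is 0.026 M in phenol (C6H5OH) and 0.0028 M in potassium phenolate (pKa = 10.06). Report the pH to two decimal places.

pH = 9.09

Using pH = pKa + log([base]/[acid]) with [base]/[acid] = 0.0028/0.026:
pH = 10.06 + (-0.968) = 9.09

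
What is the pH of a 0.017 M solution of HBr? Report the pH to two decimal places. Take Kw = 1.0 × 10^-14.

HBr is a strong acid and dissociates completely, so [H+] = 0.017 M.
pH = -log(0.017) = 1.77

pH = 1.77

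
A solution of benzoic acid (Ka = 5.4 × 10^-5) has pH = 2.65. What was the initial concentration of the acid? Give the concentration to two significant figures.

C₀ = 9.5 × 10^-2 M

[H+] = 10^(-2.65) = 2.24 × 10^-3 M = x
Ka = x²/(C₀ − x) ⇒ C₀ = x + x²/Ka
C₀ = 2.24 × 10^-3 + (2.24 × 10^-3)²/(5.4 × 10^-5) = 9.52 × 10^-2 M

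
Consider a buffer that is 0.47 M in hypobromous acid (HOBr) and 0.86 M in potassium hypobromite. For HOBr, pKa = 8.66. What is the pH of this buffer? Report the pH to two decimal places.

pH = 8.92

pH = pKa + log([A⁻]/[HA]) = 8.66 + log(0.86/0.47)
pH = 8.66 + (+0.262) = 8.92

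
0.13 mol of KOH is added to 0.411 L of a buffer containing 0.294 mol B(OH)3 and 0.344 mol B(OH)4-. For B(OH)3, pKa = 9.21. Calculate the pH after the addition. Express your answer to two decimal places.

OH- converts B(OH)3 to B(OH)4-: B(OH)3 → 0.164 mol, B(OH)4- → 0.474 mol.
Henderson–Hasselbalch with mole ratio 0.474/0.164: pH = 9.21 + (+0.461)

pH = 9.67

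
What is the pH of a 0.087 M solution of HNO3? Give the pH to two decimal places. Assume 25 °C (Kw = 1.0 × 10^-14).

pH = 1.06

HNO3 is a strong acid and dissociates completely, so [H+] = 0.087 M.
pH = -log(0.087) = 1.06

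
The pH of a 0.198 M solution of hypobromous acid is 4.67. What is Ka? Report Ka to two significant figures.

Ka = 2.3 × 10^-9

[H+] = 10^(-4.67) = 2.14 × 10^-5 M
At equilibrium [HA] = 0.198 − 2.14 × 10^-5 = 1.98 × 10^-1 M
Ka = [H+][A-]/[HA] = (2.14 × 10^-5)² / 1.98 × 10^-1 = 2.3 × 10^-9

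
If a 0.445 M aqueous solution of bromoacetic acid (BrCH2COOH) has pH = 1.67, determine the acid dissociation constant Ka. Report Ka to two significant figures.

Ka = 1.1 × 10^-3

[H+] = 10^(-1.67) = 2.14 × 10^-2 M
At equilibrium [HA] = 0.445 − 2.14 × 10^-2 = 4.24 × 10^-1 M
Ka = [H+][A-]/[HA] = (2.14 × 10^-2)² / 4.24 × 10^-1 = 1.1 × 10^-3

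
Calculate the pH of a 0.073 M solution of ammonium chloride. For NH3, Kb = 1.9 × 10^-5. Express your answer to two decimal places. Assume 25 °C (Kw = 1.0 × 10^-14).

pH = 5.21

NH4+ is the conjugate acid of the weak base NH3.
Ka = Kw/Kb = 1.0×10^-14 / 1.9 × 10^-5 = 5.26 × 10^-10
From the ICE table, Ka = [H+]²/(0.073 − [H+]) = 5.26 × 10^-10.
Assume [H+] ≪ 0.073: [H+] ≈ √(5.26 × 10^-10 × 0.073) = 6.20 × 10^-6 M
Check: 0.0085% ionized — well under 5%, approximation valid.
pH = −log[H+] = −log(6.20 × 10^-6) = 5.21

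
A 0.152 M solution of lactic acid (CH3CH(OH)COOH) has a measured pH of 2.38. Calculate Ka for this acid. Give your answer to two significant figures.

[H+] = 10^(-2.38) = 4.17 × 10^-3 M
At equilibrium [HA] = 0.152 − 4.17 × 10^-3 = 1.48 × 10^-1 M
Ka = [H+][A-]/[HA] = (4.17 × 10^-3)² / 1.48 × 10^-1 = 1.2 × 10^-4

Ka = 1.2 × 10^-4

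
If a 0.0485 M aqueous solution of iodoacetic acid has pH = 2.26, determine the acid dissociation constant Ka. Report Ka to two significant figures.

[H+] = 10^(-2.26) = 5.50 × 10^-3 M
At equilibrium [HA] = 0.0485 − 5.50 × 10^-3 = 4.30 × 10^-2 M
Ka = [H+][A-]/[HA] = (5.50 × 10^-3)² / 4.30 × 10^-2 = 7.0 × 10^-4

Ka = 7.0 × 10^-4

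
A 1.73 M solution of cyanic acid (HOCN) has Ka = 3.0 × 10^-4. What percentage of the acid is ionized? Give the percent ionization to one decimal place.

HOCN ⇌ OCN- + H+; let x = [H+] at equilibrium.
x ≈ √(Ka·C₀) = √(3.0 × 10^-4 × 1.73) = 2.28 × 10^-2 M
Fraction ionized = 2.28 × 10^-2 / 1.73 = 0.0132 → 1.3%

1.3%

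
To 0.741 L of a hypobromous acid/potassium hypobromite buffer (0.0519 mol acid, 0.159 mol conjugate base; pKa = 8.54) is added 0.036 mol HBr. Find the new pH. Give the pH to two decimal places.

Added H+ converts OBr- to HOBr: HOBr → 0.0879 mol, OBr- → 0.123 mol.
pH = pKa + log(n_OBr-/n_HOBr) = 8.54 + log(0.123/0.0879) = 8.54 + (+0.146)

pH = 8.69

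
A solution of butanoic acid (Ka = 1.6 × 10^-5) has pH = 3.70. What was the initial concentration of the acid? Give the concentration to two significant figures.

C₀ = 2.7 × 10^-3 M

[H+] = 10^(-3.70) = 2.00 × 10^-4 M = x
Ka = x²/(C₀ − x) ⇒ C₀ = x + x²/Ka
C₀ = 2.00 × 10^-4 + (2.00 × 10^-4)²/(1.6 × 10^-5) = 2.70 × 10^-3 M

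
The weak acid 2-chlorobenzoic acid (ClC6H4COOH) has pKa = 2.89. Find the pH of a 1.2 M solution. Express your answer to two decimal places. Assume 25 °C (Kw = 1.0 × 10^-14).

pH = 1.41

ClC6H4COOH ⇌ ClC6H4COO- + H+
Ka = 10^(−2.89) = 1.29 × 10^-3
Ka = [H+]²/(1.2 − [H+]) = 1.29 × 10^-3
Since Ka ≪ C₀, [H+] ≈ √(Ka·C₀) = 3.93 × 10^-2 M.
Check: 3.3% ionized — well under 5%, approximation valid.
pH = −log(3.93 × 10^-2) = 1.41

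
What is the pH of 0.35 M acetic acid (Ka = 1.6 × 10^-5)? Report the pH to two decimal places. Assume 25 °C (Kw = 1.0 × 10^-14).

pH = 2.63

CH3COOH ⇌ CH3COO- + H+
From the ICE table, Ka = [H+]²/(0.35 − [H+]) = 1.6 × 10^-5.
Neglecting [H+] in the denominator: [H+] = √(1.6 × 10^-5 × 0.35) = 2.37 × 10^-3 M
pH = −log(2.37 × 10^-3) = 2.63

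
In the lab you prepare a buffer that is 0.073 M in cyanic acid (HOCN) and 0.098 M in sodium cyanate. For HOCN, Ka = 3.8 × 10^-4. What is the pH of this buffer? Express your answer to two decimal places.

pKa = −log(3.8 × 10^-4) = 3.420
Henderson–Hasselbalch: pH = pKa + log([OCN-]/[HOCN]) = 3.420 + log(0.098/0.073)
pH = 3.420 + (+0.128) = 3.55

pH = 3.55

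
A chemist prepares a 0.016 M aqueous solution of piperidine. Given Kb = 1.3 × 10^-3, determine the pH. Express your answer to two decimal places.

pH = 11.60

C5H10NH + H2O ⇌ C5H10NH2+ + OH-
Kb = [OH-]²/(0.016 − [OH-]) = 1.3 × 10^-3
The 5% rule fails; solving [OH-]² + Kb·[OH-] − Kb·C₀ = 0 exactly:
[OH-] = [−0.0013 + √(0.0013² + 8.32e-05)]/2 = 3.96 × 10^-3 M
pOH = 2.40, so pH = 14.00 − pOH = 11.60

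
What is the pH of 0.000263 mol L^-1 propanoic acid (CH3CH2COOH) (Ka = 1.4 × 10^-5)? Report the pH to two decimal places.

CH3CH2COOH ⇌ CH3CH2COO- + H+
From the ICE table, Ka = [H+]²/(0.000263 − [H+]) = 1.4 × 10^-5.
[H+] is not negligible relative to C₀; solve [H+]² + 1.4e-05·[H+] − 3.68e-09 = 0.
[H+] = (−Ka + √(Ka² + 4·Ka·C₀))/2 = 5.41 × 10^-5 M
pH = −log[H+] = −log(5.41 × 10^-5) = 4.27

pH = 4.27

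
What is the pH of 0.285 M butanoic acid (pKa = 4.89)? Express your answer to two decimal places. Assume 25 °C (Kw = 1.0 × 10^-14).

pH = 2.72

CH3(CH2)2COOH ⇌ CH3(CH2)2COO- + H+
Ka = 10^(−4.89) = 1.29 × 10^-5
Ka = [H+]²/(0.285 − [H+]) = 1.29 × 10^-5
Assume [H+] ≪ 0.285: [H+] ≈ √(1.29 × 10^-5 × 0.285) = 1.92 × 10^-3 M
Check: 0.67% ionized — well under 5%, approximation valid.
pH = −log[H+] = −log(1.92 × 10^-3) = 2.72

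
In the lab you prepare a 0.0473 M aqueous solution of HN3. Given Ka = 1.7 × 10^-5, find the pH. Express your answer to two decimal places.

pH = 3.05

HN3 ⇌ N3- + H+
Let x = [H+] at equilibrium. Ka = x²/(0.0473 − x).
Assume x ≪ 0.0473: x ≈ √(1.7 × 10^-5 × 0.0473) = 8.97 × 10^-4 M
(x/C₀ = 1.9% < 5%, so the approximation holds.)
pH = −log[H+] = −log(8.97 × 10^-4) = 3.05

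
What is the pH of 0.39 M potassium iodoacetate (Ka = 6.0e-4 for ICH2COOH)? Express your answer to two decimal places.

pH = 8.41

ICH2COO- is the conjugate base of the weak acid ICH2COOH.
Kb = Kw/Ka = 1.0×10^-14 / 6.0 × 10^-4 = 1.67 × 10^-11
Kb = x²/(0.39 − x) = 1.67 × 10^-11
Since Kb ≪ C₀, x ≈ √(Kb·C₀) = 2.55 × 10^-6 M.
pOH = 5.59, so pH = 14.00 − pOH = 8.41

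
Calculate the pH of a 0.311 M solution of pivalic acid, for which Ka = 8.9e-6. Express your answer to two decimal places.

pH = 2.78

(CH3)3CCOOH ⇌ (CH3)3CCOO- + H+
Let x = [H+] at equilibrium. Ka = x²/(0.311 − x).
Since Ka ≪ C₀, x ≈ √(Ka·C₀) = 1.66 × 10^-3 M.
(x/C₀ = 0.53% < 5%, so the approximation holds.)
pH = −log[H+] = −log(1.66 × 10^-3) = 2.78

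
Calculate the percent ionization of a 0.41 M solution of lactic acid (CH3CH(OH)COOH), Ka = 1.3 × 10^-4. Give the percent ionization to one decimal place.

CH3CH(OH)COOH ⇌ CH3CH(OH)COO- + H+; let x = [H+] at equilibrium.
x ≈ √(Ka·C₀) = √(1.3 × 10^-4 × 0.41) = 7.30 × 10^-3 M
Fraction ionized = 7.30 × 10^-3 / 0.41 = 0.0178 → 1.8%

1.8%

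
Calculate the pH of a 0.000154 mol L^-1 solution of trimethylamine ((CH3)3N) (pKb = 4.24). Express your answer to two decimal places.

pH = 9.84

(CH3)3N + H2O ⇌ (CH3)3NH+ + OH-
Kb = 10^(−4.24) = 5.75 × 10^-5
Kb = x²/(0.000154 − x) = 5.75 × 10^-5
x is not negligible relative to C₀; solve x² + 5.75e-05·x − 8.86e-09 = 0.
x = (−Kb + √(Kb² + 4·Kb·C₀))/2 = 6.96 × 10^-5 M
pOH = −log(6.96 × 10^-5) = 4.16; pH = 14.00 − 4.16 = 9.84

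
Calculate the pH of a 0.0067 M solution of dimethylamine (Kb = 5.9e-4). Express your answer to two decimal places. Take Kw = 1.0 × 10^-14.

pH = 11.23

(CH3)2NH + H2O ⇌ (CH3)2NH2+ + OH-
From the ICE table, Kb = [OH-]²/(0.0067 − [OH-]) = 5.9 × 10^-4.
[OH-] is not negligible relative to C₀; solve [OH-]² + 0.00059·[OH-] − 3.95e-06 = 0.
[OH-] = (−Kb + √(Kb² + 4·Kb·C₀))/2 = 1.71 × 10^-3 M
pOH = −log(1.71 × 10^-3) = 2.77; pH = 14.00 − 2.77 = 11.23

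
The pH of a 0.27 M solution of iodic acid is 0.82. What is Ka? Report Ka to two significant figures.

Ka = 1.9 × 10^-1

[H+] = 10^(-0.82) = 1.51 × 10^-1 M
At equilibrium [HA] = 0.27 − 1.51 × 10^-1 = 1.19 × 10^-1 M
Ka = [H+][A-]/[HA] = (1.51 × 10^-1)² / 1.19 × 10^-1 = 1.9 × 10^-1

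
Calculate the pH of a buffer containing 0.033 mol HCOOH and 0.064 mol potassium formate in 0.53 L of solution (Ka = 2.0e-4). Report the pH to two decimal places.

pH = 3.99

pKa = −log(2.0 × 10^-4) = 3.699
pH = pKa + log([A⁻]/[HA]) = 3.699 + log(0.064/0.033)
pH = 3.699 + (+0.288) = 3.99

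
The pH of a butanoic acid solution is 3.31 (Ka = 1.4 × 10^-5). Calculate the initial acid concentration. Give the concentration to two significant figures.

C₀ = 1.8 × 10^-2 M

[H+] = 10^(-3.31) = 4.90 × 10^-4 M = x
Ka = x²/(C₀ − x) ⇒ C₀ = x + x²/Ka
C₀ = 4.90 × 10^-4 + (4.90 × 10^-4)²/(1.4 × 10^-5) = 1.76 × 10^-2 M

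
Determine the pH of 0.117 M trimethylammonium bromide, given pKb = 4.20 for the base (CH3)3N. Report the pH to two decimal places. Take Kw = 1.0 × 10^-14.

(CH3)3NH+ is the conjugate acid of the weak base (CH3)3N.
Kb = 10^(−4.20) = 6.31 × 10^-5
Ka = Kw/Kb = 1.0×10^-14 / 6.31 × 10^-5 = 1.58 × 10^-10
Let x = [H+] at equilibrium. Ka = x²/(0.117 − x).
Assume x ≪ 0.117: x ≈ √(1.58 × 10^-10 × 0.117) = 4.30 × 10^-6 M
pH = −log(4.30 × 10^-6) = 5.37

pH = 5.37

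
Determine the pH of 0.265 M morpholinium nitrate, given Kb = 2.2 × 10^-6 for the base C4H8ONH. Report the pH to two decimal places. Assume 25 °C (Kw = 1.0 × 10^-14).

pH = 4.46

C4H8ONH2+ is the conjugate acid of the weak base C4H8ONH.
Ka = Kw/Kb = 1.0×10^-14 / 2.2 × 10^-6 = 4.55 × 10^-9
From the ICE table, Ka = [H+]²/(0.265 − [H+]) = 4.55 × 10^-9.
Assume [H+] ≪ 0.265: [H+] ≈ √(4.55 × 10^-9 × 0.265) = 3.47 × 10^-5 M
pH = −log(3.47 × 10^-5) = 4.46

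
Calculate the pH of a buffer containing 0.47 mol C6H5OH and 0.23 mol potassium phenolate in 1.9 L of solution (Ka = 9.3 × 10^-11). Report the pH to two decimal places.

pH = 9.72

pKa = −log(9.3 × 10^-11) = 10.032
Using pH = pKa + log([base]/[acid]) with [base]/[acid] = 0.23/0.47:
pH = 10.032 + (-0.310) = 9.72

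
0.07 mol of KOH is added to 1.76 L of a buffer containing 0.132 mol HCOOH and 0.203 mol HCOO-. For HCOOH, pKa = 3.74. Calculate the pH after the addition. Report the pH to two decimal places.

pH = 4.38

After neutralization: n(HCOOH) = 0.062 mol, n(HCOO-) = 0.273 mol.
pH = pKa + log([A⁻]/[HA]) = 3.74 + log(0.273/0.062) = 3.74 +0.644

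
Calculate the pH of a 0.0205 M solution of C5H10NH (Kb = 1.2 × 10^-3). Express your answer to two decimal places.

pH = 11.64

C5H10NH + H2O ⇌ C5H10NH2+ + OH-
From the ICE table, Kb = x²/(0.0205 − x) = 1.2 × 10^-3.
Here C₀/Kb ≈ 17.1, so the small-x approximation fails. Use the quadratic:
x = [−0.0012 + √(0.0012² + 9.84e-05)]/2 = 4.40 × 10^-3 M
pOH = −log(4.40 × 10^-3) = 2.36; pH = 14.00 − 2.36 = 11.64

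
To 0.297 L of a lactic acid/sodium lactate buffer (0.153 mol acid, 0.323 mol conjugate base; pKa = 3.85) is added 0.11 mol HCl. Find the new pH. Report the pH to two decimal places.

pH = 3.76

After neutralization: n(CH3CH(OH)COOH) = 0.263 mol, n(CH3CH(OH)COO-) = 0.213 mol.
pH = pKa + log([A⁻]/[HA]) = 3.85 + log(0.213/0.263) = 3.85 -0.092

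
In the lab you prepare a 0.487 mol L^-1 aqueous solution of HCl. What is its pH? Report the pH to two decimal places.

pH = 0.31

HCl is a strong acid and dissociates completely, so [H+] = 0.487 M.
pH = -log(0.487) = 0.31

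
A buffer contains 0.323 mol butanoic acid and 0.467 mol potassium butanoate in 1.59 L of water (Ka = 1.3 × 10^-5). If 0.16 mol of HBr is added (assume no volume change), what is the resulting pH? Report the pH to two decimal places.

Added H+ converts CH3(CH2)2COO- to CH3(CH2)2COOH: CH3(CH2)2COOH → 0.483 mol, CH3(CH2)2COO- → 0.307 mol.
pKa = −log(1.3 × 10^-5) = 4.886
pH = pKa + log([A⁻]/[HA]) = 4.886 + log(0.307/0.483) = 4.886 -0.197

pH = 4.69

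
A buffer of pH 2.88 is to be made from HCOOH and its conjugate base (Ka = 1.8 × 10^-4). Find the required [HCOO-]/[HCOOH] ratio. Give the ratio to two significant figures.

ratio = 0.14

pKa = -log(1.8 × 10^-4) = 3.745
pH = pKa + log(r) ⇒ log(r) = 2.88 − 3.745 = -0.865
r = [HCOO-]/[HCOOH] = 10^(-0.865) = 0.136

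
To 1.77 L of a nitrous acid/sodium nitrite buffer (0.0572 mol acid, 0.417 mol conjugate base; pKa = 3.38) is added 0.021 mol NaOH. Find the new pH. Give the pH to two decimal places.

OH- converts HNO2 to NO2-: HNO2 → 0.0362 mol, NO2- → 0.438 mol.
Henderson–Hasselbalch with mole ratio 0.438/0.0362: pH = 3.38 + (+1.083)

pH = 4.46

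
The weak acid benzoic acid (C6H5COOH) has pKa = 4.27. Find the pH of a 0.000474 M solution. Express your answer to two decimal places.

C6H5COOH ⇌ C6H5COO- + H+
Ka = 10^(−4.27) = 5.37 × 10^-5
From the ICE table, Ka = x²/(0.000474 − x) = 5.37 × 10^-5.
x is not negligible relative to C₀; solve x² + 5.37e-05·x − 2.55e-08 = 0.
x = (−Ka + √(Ka² + 4·Ka·C₀))/2 = 1.35 × 10^-4 M
pH = −log(1.35 × 10^-4) = 3.87

pH = 3.87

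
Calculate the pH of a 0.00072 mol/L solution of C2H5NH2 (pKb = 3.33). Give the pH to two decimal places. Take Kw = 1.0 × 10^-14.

C2H5NH2 + H2O ⇌ C2H5NH3+ + OH-
Kb = 10^(−3.33) = 4.68 × 10^-4
Kb = x²/(0.00072 − x) = 4.68 × 10^-4
The 5% rule fails; solving x² + Kb·x − Kb·C₀ = 0 exactly:
x = (−Kb + √(Kb² + 4·Kb·C₀))/2 = 3.92 × 10^-4 M
pOH = −log(3.92 × 10^-4) = 3.41; pH = 14.00 − 3.41 = 10.59

pH = 10.59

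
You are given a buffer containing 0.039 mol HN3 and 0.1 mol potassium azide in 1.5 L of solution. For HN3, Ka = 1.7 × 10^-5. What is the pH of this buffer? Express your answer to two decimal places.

pKa = −log(1.7 × 10^-5) = 4.770
pH = pKa + log([A⁻]/[HA]) = 4.770 + log(0.1/0.039)
pH = 4.770 + (+0.409) = 5.18

pH = 5.18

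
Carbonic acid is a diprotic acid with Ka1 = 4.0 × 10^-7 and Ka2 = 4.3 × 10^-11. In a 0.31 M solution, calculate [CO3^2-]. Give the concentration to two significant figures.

4.3 × 10^-11 M

First ionization gives [H+] ≈ [HCO3-] = 3.52 × 10^-4 M.
Second step: Ka2 = [H+][CO3^2-]/[HCO3-] ≈ [CO3^2-] (since [H+] ≈ [HCO3-]).
So [CO3^2-] ≈ Ka2.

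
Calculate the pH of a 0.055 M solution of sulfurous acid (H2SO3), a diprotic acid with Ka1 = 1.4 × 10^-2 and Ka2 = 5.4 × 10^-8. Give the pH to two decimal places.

pH = 1.67

Ka1 ≫ Ka2, so treat the first dissociation as the only significant source of H+.
Ka1 = x²/(0.055 − x) = 1.4 × 10^-2
Solving the quadratic: x = (−Ka1 + √(Ka1² + 4·Ka1·C₀))/2 = 2.16 × 10^-2 M
pH = −log(2.16 × 10^-2) = 1.67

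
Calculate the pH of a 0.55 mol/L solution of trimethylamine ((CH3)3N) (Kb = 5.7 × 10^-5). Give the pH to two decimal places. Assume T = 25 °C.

(CH3)3N + H2O ⇌ (CH3)3NH+ + OH-
Let x = [OH-] at equilibrium. Kb = x²/(0.55 − x).
Assume x ≪ 0.55: x ≈ √(5.7 × 10^-5 × 0.55) = 5.60 × 10^-3 M
pOH = −log(5.60 × 10^-3) = 2.25; pH = 14.00 − 2.25 = 11.75

pH = 11.75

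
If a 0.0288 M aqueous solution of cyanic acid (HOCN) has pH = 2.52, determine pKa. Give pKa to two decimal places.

pKa = 3.45

[H+] = 10^(-2.52) = 3.02 × 10^-3 M
At equilibrium [HA] = 0.0288 − 3.02 × 10^-3 = 2.58 × 10^-2 M
Ka = [H+][A-]/[HA] = (3.02 × 10^-3)² / 2.58 × 10^-2 = 3.54 × 10^-4
pKa = -log(3.54 × 10^-4) = 3.45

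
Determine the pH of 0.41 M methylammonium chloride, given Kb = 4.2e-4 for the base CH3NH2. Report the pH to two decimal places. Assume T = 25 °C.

CH3NH3+ is the conjugate acid of the weak base CH3NH2.
Ka = Kw/Kb = 1.0×10^-14 / 4.2 × 10^-4 = 2.38 × 10^-11
From the ICE table, Ka = x²/(0.41 − x) = 2.38 × 10^-11.
Since Ka ≪ C₀, x ≈ √(Ka·C₀) = 3.12 × 10^-6 M.
pH = −log(3.12 × 10^-6) = 5.51

pH = 5.51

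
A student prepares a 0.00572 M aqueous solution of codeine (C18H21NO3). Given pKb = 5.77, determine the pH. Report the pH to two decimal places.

pH = 9.99

C18H21NO3 + H2O ⇌ C18H22NO3+ + OH-
Kb = 10^(−5.77) = 1.70 × 10^-6
Kb = [OH-]²/(0.00572 − [OH-]) = 1.70 × 10^-6
Since Kb ≪ C₀, [OH-] ≈ √(Kb·C₀) = 9.86 × 10^-5 M.
Check: 1.7% ionized — well under 5%, approximation valid.
pOH = −log(9.86 × 10^-5) = 4.01; pH = 14.00 − 4.01 = 9.99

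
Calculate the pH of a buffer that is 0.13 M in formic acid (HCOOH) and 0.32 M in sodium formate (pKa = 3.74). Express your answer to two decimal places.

pH = 4.13

Using pH = pKa + log([base]/[acid]) with [base]/[acid] = 0.32/0.13:
pH = 3.74 + (+0.391) = 4.13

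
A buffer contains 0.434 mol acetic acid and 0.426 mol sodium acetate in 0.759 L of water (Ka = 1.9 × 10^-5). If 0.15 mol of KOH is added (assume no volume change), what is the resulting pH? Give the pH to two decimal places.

After neutralization: n(CH3COOH) = 0.284 mol, n(CH3COO-) = 0.576 mol.
pKa = −log(1.9 × 10^-5) = 4.721
Henderson–Hasselbalch with mole ratio 0.576/0.284: pH = 4.721 + (+0.307)

pH = 5.03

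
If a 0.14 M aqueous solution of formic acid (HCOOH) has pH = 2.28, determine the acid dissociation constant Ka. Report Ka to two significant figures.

[H+] = 10^(-2.28) = 5.25 × 10^-3 M
At equilibrium [HA] = 0.14 − 5.25 × 10^-3 = 1.35 × 10^-1 M
Ka = [H+][A-]/[HA] = (5.25 × 10^-3)² / 1.35 × 10^-1 = 2.0 × 10^-4

Ka = 2.0 × 10^-4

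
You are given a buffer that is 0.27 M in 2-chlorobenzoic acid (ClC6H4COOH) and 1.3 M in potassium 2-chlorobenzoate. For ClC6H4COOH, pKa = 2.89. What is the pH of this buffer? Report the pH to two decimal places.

Using pH = pKa + log([base]/[acid]) with [base]/[acid] = 1.3/0.27:
pH = 2.89 + (+0.683) = 3.57

pH = 3.57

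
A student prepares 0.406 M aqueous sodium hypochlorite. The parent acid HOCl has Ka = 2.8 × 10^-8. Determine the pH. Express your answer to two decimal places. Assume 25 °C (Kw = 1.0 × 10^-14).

OCl- is the conjugate base of the weak acid HOCl.
Kb = Kw/Ka = 1.0×10^-14 / 2.8 × 10^-8 = 3.57 × 10^-7
From the ICE table, Kb = [OH-]²/(0.406 − [OH-]) = 3.57 × 10^-7.
Since Kb ≪ C₀, [OH-] ≈ √(Kb·C₀) = 3.81 × 10^-4 M.
([OH-]/C₀ = 0.094% < 5%, so the approximation holds.)
pOH = −log(3.81 × 10^-4) = 3.42; pH = 14.00 − 3.42 = 10.58

pH = 10.58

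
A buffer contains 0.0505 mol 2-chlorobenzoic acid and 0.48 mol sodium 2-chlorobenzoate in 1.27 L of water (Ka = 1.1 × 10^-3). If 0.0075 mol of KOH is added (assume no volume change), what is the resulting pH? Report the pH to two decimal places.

OH- converts ClC6H4COOH to ClC6H4COO-: ClC6H4COOH → 0.043 mol, ClC6H4COO- → 0.487 mol.
pKa = −log(1.1 × 10^-3) = 2.959
pH = pKa + log([A⁻]/[HA]) = 2.959 + log(0.487/0.043) = 2.959 +1.054

pH = 4.01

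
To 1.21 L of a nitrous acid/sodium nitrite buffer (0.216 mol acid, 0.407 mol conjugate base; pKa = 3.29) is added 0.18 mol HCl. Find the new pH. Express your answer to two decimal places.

After neutralization: n(HNO2) = 0.396 mol, n(NO2-) = 0.227 mol.
pH = pKa + log([A⁻]/[HA]) = 3.29 + log(0.227/0.396) = 3.29 -0.242

pH = 3.05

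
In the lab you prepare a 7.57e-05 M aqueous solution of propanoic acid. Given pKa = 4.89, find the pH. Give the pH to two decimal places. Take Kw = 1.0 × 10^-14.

CH3CH2COOH ⇌ CH3CH2COO- + H+
Ka = 10^(−4.89) = 1.29 × 10^-5
Ka = x²/(7.57e-05 − x) = 1.29 × 10^-5
x is not negligible relative to C₀; solve x² + 1.29e-05·x − 9.77e-10 = 0.
x = [−1.29e-05 + √(1.29e-05² + 3.91e-09)]/2 = 2.55 × 10^-5 M
pH = −log[H+] = −log(2.55 × 10^-5) = 4.59

pH = 4.59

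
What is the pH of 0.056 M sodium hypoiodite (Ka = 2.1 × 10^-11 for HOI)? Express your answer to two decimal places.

OI- is the conjugate base of the weak acid HOI.
Kb = Kw/Ka = 1.0×10^-14 / 2.1 × 10^-11 = 4.76 × 10^-4
From the ICE table, Kb = [OH-]²/(0.056 − [OH-]) = 4.76 × 10^-4.
Here C₀/Kb ≈ 118, so the small-[OH-] approximation fails. Use the quadratic:
[OH-] = [−0.000476 + √(0.000476² + 0.000107)]/2 = 4.93 × 10^-3 M
pOH = 2.31, so pH = 14.00 − pOH = 11.69

pH = 11.69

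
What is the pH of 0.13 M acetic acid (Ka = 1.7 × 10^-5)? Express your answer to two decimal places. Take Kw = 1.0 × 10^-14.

CH3COOH ⇌ CH3COO- + H+
Let x = [H+] at equilibrium. Ka = x²/(0.13 − x).
Since Ka ≪ C₀, x ≈ √(Ka·C₀) = 1.49 × 10^-3 M.
pH = −log[H+] = −log(1.49 × 10^-3) = 2.83

pH = 2.83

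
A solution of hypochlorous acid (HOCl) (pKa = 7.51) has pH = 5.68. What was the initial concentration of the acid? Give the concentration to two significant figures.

[H+] = 10^(-5.68) = 2.09 × 10^-6 M = x
Ka = 10^(−7.51) = 3.09 × 10^-8
Ka = x²/(C₀ − x) ⇒ C₀ = x + x²/Ka
C₀ = 2.09 × 10^-6 + (2.09 × 10^-6)²/(3.09 × 10^-8) = 1.43 × 10^-4 M

C₀ = 1.4 × 10^-4 M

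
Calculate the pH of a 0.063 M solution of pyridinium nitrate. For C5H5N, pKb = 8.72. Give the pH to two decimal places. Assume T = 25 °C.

C5H5NH+ is the conjugate acid of the weak base C5H5N.
Kb = 10^(−8.72) = 1.91 × 10^-9
Ka = Kw/Kb = 1.0×10^-14 / 1.91 × 10^-9 = 5.24 × 10^-6
Let x = [H+] at equilibrium. Ka = x²/(0.063 − x).
Assume x ≪ 0.063: x ≈ √(5.24 × 10^-6 × 0.063) = 5.75 × 10^-4 M
(x/C₀ = 0.91% < 5%, so the approximation holds.)
pH = −log[H+] = −log(5.75 × 10^-4) = 3.24

pH = 3.24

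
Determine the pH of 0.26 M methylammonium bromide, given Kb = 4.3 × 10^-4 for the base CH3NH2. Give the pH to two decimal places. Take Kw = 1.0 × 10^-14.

CH3NH3+ is the conjugate acid of the weak base CH3NH2.
Ka = Kw/Kb = 1.0×10^-14 / 4.3 × 10^-4 = 2.33 × 10^-11
From the ICE table, Ka = x²/(0.26 − x) = 2.33 × 10^-11.
Assume x ≪ 0.26: x ≈ √(2.33 × 10^-11 × 0.26) = 2.46 × 10^-6 M
Check: 0.00095% ionized — well under 5%, approximation valid.
pH = −log[H+] = −log(2.46 × 10^-6) = 5.61

pH = 5.61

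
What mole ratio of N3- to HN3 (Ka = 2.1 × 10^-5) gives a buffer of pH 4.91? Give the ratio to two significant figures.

ratio = 1.7

pKa = -log(2.1 × 10^-5) = 4.678
pH = pKa + log(r) ⇒ log(r) = 4.91 − 4.678 = +0.232
r = [N3-]/[HN3] = 10^(+0.232) = 1.71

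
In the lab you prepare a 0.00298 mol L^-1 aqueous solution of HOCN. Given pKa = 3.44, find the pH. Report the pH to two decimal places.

HOCN ⇌ OCN- + H+
Ka = 10^(−3.44) = 3.63 × 10^-4
Ka = [H+]²/(0.00298 − [H+]) = 3.63 × 10^-4
Here C₀/Ka ≈ 8.21, so the small-[H+] approximation fails. Use the quadratic:
[H+] = [−0.000363 + √(0.000363² + 4.33e-06)]/2 = 8.74 × 10^-4 M
pH = −log(8.74 × 10^-4) = 3.06

pH = 3.06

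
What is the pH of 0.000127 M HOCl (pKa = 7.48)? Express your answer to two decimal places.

pH = 5.69

HOCl ⇌ OCl- + H+
Ka = 10^(−7.48) = 3.31 × 10^-8
Ka = [H+]²/(0.000127 − [H+]) = 3.31 × 10^-8
Neglecting [H+] in the denominator: [H+] = √(3.31 × 10^-8 × 0.000127) = 2.05 × 10^-6 M
([H+]/C₀ = 1.6% < 5%, so the approximation holds.)
pH = −log(2.05 × 10^-6) = 5.69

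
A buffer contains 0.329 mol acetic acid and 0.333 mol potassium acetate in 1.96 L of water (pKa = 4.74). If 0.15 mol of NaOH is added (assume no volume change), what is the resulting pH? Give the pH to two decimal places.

After neutralization: n(CH3COOH) = 0.179 mol, n(CH3COO-) = 0.483 mol.
Henderson–Hasselbalch with mole ratio 0.483/0.179: pH = 4.74 + (+0.431)

pH = 5.17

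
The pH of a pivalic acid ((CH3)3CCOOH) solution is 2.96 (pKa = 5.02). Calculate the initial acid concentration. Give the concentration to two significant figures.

[H+] = 10^(-2.96) = 1.10 × 10^-3 M = x
Ka = 10^(−5.02) = 9.55 × 10^-6
Ka = x²/(C₀ − x) ⇒ C₀ = x + x²/Ka
C₀ = 1.10 × 10^-3 + (1.10 × 10^-3)²/(9.55 × 10^-6) = 1.28 × 10^-1 M

C₀ = 1.3 × 10^-1 M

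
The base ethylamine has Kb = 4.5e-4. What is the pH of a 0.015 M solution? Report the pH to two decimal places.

C2H5NH2 + H2O ⇌ C2H5NH3+ + OH-
Kb = [OH-]²/(0.015 − [OH-]) = 4.5 × 10^-4
Here C₀/Kb ≈ 33.3, so the small-[OH-] approximation fails. Use the quadratic:
[OH-] = [−0.00045 + √(0.00045² + 2.7e-05)]/2 = 2.38 × 10^-3 M
pOH = 2.62, so pH = 14.00 − pOH = 11.38

pH = 11.38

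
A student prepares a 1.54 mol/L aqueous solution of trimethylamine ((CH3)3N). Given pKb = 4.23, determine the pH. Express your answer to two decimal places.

pH = 11.98

(CH3)3N + H2O ⇌ (CH3)3NH+ + OH-
Kb = 10^(−4.23) = 5.89 × 10^-5
Let x = [OH-] at equilibrium. Kb = x²/(1.54 − x).
Assume x ≪ 1.54: x ≈ √(5.89 × 10^-5 × 1.54) = 9.52 × 10^-3 M
pOH = −log(9.52 × 10^-3) = 2.02; pH = 14.00 − 2.02 = 11.98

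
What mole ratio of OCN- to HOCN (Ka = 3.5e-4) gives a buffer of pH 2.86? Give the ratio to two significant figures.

pKa = -log(3.5 × 10^-4) = 3.456
pH = pKa + log(r) ⇒ log(r) = 2.86 − 3.456 = -0.596
r = [OCN-]/[HOCN] = 10^(-0.596) = 0.254

ratio = 0.25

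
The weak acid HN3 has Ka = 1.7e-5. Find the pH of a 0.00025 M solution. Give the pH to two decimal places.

pH = 4.24

HN3 ⇌ N3- + H+
Let x = [H+] at equilibrium. Ka = x²/(0.00025 − x).
Here C₀/Ka ≈ 14.7, so the small-x approximation fails. Use the quadratic:
x = [−1.7e-05 + √(1.7e-05² + 1.7e-08)]/2 = 5.72 × 10^-5 M
pH = −log(5.72 × 10^-5) = 4.24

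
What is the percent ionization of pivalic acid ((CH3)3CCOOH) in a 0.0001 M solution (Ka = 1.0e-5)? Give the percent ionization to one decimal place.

(CH3)3CCOOH ⇌ (CH3)3CCOO- + H+; let x = [H+] at equilibrium.
Solve x² + 1e-05x − 1e-09 = 0 → x = 2.70 × 10^-5 M
% ionization = x/C₀ × 100% = 2.70 × 10^-5/0.0001 × 100% = 27.0%

27.0%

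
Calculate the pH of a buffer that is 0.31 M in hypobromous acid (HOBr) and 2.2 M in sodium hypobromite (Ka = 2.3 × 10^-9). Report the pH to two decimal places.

pH = 9.49

pKa = −log(2.3 × 10^-9) = 8.638
Using pH = pKa + log([base]/[acid]) with [base]/[acid] = 2.2/0.31:
pH = 8.638 + (+0.851) = 9.49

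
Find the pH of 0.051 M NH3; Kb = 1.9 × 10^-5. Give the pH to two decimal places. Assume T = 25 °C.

pH = 10.99

NH3 + H2O ⇌ NH4+ + OH-
Let x = [OH-] at equilibrium. Kb = x²/(0.051 − x).
Assume x ≪ 0.051: x ≈ √(1.9 × 10^-5 × 0.051) = 9.84 × 10^-4 M
Check: 1.9% ionized — well under 5%, approximation valid.
pOH = 3.01, so pH = 14.00 − pOH = 10.99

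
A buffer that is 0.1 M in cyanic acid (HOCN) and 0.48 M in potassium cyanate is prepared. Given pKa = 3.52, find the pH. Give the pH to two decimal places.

pH = pKa + log([A⁻]/[HA]) = 3.52 + log(0.48/0.1)
pH = 3.52 + (+0.681) = 4.20

pH = 4.20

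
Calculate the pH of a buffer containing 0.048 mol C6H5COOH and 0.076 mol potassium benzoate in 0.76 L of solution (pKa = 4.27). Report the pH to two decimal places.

Henderson–Hasselbalch: pH = pKa + log([C6H5COO-]/[C6H5COOH]) = 4.27 + log(0.076/0.048)
pH = 4.27 + (+0.200) = 4.47

pH = 4.47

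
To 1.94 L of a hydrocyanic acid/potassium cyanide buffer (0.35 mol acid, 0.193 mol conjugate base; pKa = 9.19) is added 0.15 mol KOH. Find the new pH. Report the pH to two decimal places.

OH- converts HCN to CN-: HCN → 0.2 mol, CN- → 0.343 mol.
pH = pKa + log(n_CN-/n_HCN) = 9.19 + log(0.343/0.2) = 9.19 + (+0.234)

pH = 9.42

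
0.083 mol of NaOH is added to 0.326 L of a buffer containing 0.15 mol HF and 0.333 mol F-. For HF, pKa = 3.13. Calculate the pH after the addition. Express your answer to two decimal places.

After neutralization: n(HF) = 0.067 mol, n(F-) = 0.416 mol.
pH = pKa + log([A⁻]/[HA]) = 3.13 + log(0.416/0.067) = 3.13 +0.793

pH = 3.92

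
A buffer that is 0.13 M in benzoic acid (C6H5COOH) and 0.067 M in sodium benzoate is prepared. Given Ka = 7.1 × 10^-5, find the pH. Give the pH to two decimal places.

pH = 3.86

pKa = −log(7.1 × 10^-5) = 4.149
Using pH = pKa + log([base]/[acid]) with [base]/[acid] = 0.067/0.13:
pH = 4.149 + (-0.288) = 3.86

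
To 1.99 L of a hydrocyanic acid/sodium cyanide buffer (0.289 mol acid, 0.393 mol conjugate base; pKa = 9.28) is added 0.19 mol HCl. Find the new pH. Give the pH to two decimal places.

pH = 8.91

Added H+ converts CN- to HCN: HCN → 0.479 mol, CN- → 0.203 mol.
pH = pKa + log(n_CN-/n_HCN) = 9.28 + log(0.203/0.479) = 9.28 + (-0.373)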